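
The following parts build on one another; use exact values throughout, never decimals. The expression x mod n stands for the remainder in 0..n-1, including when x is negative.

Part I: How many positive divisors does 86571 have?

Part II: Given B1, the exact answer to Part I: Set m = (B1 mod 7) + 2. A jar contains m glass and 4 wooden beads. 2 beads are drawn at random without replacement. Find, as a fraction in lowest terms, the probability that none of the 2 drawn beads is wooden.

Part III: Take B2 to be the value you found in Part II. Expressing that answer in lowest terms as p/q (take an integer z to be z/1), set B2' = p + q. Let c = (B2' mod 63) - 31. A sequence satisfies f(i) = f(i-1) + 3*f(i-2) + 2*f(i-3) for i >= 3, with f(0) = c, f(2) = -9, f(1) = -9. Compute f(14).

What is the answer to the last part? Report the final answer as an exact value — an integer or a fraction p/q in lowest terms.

Part I: 86571 = 3^2 * 9619; number of divisors = (2+1) * (1+1) = 6; answer 6
Part II: B1 = 6; m = 8; total draws C(12,2) = 66; favorable C(8,2) = 28; P = 14/33; answer 14/33
Part III: B2 = 14/33; threaded value p + q = 47; c = 16; f(3) = 1*(-9) + 3*(-9) + 2*(16) = -4; iterating: f(3)=-4, f(4)=-49, f(5)=-79, f(6)=-234, f(7)=-569, f(8)=-1429, f(9)=-3604, f(10)=-9029, f(11)=-22699, f(12)=-56994, f(13)=-143149, f(14)=-359529; answer -359529

-359529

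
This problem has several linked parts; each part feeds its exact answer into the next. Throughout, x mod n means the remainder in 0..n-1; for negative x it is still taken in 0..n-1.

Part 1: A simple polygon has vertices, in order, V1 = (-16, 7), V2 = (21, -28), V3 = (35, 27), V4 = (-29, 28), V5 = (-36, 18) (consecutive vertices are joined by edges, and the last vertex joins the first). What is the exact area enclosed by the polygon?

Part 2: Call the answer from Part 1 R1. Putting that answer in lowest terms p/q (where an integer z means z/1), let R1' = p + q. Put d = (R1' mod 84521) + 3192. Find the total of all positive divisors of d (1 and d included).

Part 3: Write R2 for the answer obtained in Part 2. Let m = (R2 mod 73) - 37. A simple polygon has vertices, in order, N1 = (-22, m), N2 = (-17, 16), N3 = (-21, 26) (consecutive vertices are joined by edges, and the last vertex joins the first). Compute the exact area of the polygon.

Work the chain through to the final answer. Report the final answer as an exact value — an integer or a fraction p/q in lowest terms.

Part 1: cross terms: (-16*-28 - 21*7)=301, (21*27 - 35*-28)=1547, (35*28 - -29*27)=1763, (-29*18 - -36*28)=486, (-36*7 - -16*18)=36; twice the area = |4133| = 4133; area = 4133/2; answer 4133/2
Part 2: R1 = 4133/2; threaded value p + q = 4135; d = 7327; 7327 = 17 * 431; sigma = (1 + 17) * (1 + 431) = 18 * 432 = 7776; answer 7776
Part 3: R2 = 7776; m = 1; cross terms: (-22*16 - -17*1)=-335, (-17*26 - -21*16)=-106, (-21*1 - -22*26)=551; twice the area = |110| = 110; area = 55; answer 55

55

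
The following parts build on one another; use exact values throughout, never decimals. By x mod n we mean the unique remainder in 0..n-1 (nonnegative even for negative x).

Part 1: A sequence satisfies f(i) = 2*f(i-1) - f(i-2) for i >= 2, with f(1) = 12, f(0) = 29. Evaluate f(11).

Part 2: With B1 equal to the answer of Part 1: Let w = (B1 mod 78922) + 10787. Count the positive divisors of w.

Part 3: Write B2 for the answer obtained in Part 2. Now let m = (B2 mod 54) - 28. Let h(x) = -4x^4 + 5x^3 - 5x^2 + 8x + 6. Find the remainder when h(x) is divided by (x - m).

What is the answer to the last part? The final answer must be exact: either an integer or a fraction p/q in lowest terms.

-682154

Part 1: f(2) = 2*(12) - 1*(29) = -5; iterating: f(2)=-5, f(3)=-22, f(4)=-39, f(5)=-56, f(6)=-73, f(7)=-90, f(8)=-107, f(9)=-124, f(10)=-141, f(11)=-158; answer -158
Part 2: B1 = -158; w = 89551; 89551 = 7 * 11 * 1163; number of divisors = (1+1) * (1+1) * (1+1) = 8; answer 8
Part 3: B2 = 8; m = -20; remainder = value at the root: -4*(-20)^4 + 5*(-20)^3 - 5*(-20)^2 + 8*(-20)^1 + 6 = (-640000) + (-40000) + (-2000) + (-160) + (6) = -682154; answer -682154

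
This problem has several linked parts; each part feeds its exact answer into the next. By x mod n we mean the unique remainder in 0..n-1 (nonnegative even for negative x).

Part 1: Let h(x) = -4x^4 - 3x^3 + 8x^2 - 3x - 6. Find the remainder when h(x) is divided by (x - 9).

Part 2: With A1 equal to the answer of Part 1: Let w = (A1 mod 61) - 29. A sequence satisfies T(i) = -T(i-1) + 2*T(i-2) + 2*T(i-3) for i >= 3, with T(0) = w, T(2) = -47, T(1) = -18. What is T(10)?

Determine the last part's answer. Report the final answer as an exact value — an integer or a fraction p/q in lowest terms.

-587

Part 1: remainder = value at the root: -4*(9)^4 - 3*(9)^3 + 8*(9)^2 - 3*(9)^1 - 6 = (-26244) + (-2187) + (648) + (-27) + (-6) = -27816; answer -27816
Part 2: A1 = -27816; w = -29; T(3) = -1*(-47) + 2*(-18) + 2*(-29) = -47; iterating: T(3)=-47, T(4)=-83, T(5)=-105, T(6)=-155, T(7)=-221, T(8)=-299, T(9)=-453, T(10)=-587; answer -587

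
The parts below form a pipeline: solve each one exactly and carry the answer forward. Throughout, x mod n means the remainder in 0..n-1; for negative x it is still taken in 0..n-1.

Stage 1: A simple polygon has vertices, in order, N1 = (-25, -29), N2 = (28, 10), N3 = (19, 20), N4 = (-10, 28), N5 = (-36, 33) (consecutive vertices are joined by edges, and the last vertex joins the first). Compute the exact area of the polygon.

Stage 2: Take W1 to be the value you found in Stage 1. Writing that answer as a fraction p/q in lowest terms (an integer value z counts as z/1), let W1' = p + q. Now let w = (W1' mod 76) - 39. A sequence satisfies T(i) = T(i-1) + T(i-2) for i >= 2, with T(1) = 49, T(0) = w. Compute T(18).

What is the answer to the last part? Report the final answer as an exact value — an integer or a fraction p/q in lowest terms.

Stage 1: cross terms: (-25*10 - 28*-29)=562, (28*20 - 19*10)=370, (19*28 - -10*20)=732, (-10*33 - -36*28)=678, (-36*-29 - -25*33)=1869; twice the area = |4211| = 4211; area = 4211/2; answer 4211/2
Stage 2: W1 = 4211/2; threaded value p + q = 4213; w = -6; T(2) = 1*(49) + 1*(-6) = 43; iterating: T(2)=43, T(3)=92, T(4)=135, T(5)=227, T(6)=362, T(7)=589, T(8)=951, T(9)=1540, T(10)=2491, T(11)=4031, T(12)=6522, T(13)=10553, T(14)=17075, T(15)=27628, T(16)=44703, T(17)=72331, T(18)=117034; answer 117034

117034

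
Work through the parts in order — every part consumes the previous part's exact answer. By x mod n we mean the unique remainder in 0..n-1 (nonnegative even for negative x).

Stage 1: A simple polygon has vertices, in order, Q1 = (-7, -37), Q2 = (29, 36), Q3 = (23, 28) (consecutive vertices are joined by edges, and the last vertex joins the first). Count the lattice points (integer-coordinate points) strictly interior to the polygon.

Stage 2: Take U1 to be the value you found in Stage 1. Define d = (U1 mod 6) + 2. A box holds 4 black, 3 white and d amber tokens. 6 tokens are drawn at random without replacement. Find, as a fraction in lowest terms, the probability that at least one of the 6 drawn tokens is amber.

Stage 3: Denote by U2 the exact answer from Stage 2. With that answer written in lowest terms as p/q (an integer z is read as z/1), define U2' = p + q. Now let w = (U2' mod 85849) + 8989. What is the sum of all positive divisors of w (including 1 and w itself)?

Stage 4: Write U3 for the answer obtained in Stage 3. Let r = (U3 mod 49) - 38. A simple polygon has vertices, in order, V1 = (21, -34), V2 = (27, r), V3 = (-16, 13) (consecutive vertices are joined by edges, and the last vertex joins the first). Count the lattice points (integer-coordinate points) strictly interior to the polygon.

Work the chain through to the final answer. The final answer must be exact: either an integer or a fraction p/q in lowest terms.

714

Stage 1: cross terms: (-7*36 - 29*-37)=821, (29*28 - 23*36)=-16, (23*-37 - -7*28)=-655; twice the area = |150| = 150; area = 75; boundary points = 1 + 2 + 5 = 8; strictly interior points = area - boundary/2 + 1 = 72; answer 72
Stage 2: U1 = 72; d = 2; total draws C(9,6) = 84; complement C(7,6) = 7; favorable 84 - 7 = 77; P = 11/12; answer 11/12
Stage 3: U2 = 11/12; threaded value p + q = 23; w = 9012; 9012 = 2^2 * 3 * 751; sigma = (1 + 2 + 4) * (1 + 3) * (1 + 751) = 7 * 4 * 752 = 21056; answer 21056
Stage 4: U3 = 21056; r = -3; cross terms: (21*-3 - 27*-34)=855, (27*13 - -16*-3)=303, (-16*-34 - 21*13)=271; twice the area = |1429| = 1429; area = 1429/2; boundary points = 1 + 1 + 1 = 3; strictly interior points = area - boundary/2 + 1 = 714; answer 714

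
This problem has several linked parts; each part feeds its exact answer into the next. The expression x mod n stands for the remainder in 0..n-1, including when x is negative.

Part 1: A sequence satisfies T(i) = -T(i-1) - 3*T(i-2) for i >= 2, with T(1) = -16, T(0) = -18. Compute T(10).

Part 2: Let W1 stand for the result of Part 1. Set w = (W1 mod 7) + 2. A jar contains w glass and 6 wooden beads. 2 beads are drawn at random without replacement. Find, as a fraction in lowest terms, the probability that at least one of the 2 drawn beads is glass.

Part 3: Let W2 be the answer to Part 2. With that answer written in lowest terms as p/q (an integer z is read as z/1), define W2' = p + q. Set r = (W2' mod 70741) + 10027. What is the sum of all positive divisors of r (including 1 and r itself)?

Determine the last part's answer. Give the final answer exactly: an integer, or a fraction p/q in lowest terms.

23520

Part 1: T(2) = -1*(-16) - 3*(-18) = 70; iterating: T(2)=70, T(3)=-22, T(4)=-188, T(5)=254, T(6)=310, T(7)=-1072, T(8)=142, T(9)=3074, T(10)=-3500; answer -3500
Part 2: W1 = -3500; w = 2; total draws C(8,2) = 28; complement C(6,2) = 15; favorable 28 - 15 = 13; P = 13/28; answer 13/28
Part 3: W2 = 13/28; threaded value p + q = 41; r = 10068; 10068 = 2^2 * 3 * 839; sigma = (1 + 2 + 4) * (1 + 3) * (1 + 839) = 7 * 4 * 840 = 23520; answer 23520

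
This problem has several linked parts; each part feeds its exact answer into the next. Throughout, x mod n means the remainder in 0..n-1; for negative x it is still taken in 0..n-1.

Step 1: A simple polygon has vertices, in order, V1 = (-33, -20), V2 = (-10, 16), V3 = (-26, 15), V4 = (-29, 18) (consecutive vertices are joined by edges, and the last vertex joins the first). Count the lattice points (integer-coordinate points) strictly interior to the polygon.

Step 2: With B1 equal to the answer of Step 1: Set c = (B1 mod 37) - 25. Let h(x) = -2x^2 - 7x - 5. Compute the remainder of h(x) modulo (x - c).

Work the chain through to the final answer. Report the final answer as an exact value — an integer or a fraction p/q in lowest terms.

-740

Step 1: cross terms: (-33*16 - -10*-20)=-728, (-10*15 - -26*16)=266, (-26*18 - -29*15)=-33, (-29*-20 - -33*18)=1174; twice the area = |679| = 679; area = 679/2; boundary points = 1 + 1 + 3 + 2 = 7; strictly interior points = area - boundary/2 + 1 = 337; answer 337
Step 2: B1 = 337; c = -21; remainder = value at the root: -2*(-21)^2 - 7*(-21)^1 - 5 = (-882) + (147) + (-5) = -740; answer -740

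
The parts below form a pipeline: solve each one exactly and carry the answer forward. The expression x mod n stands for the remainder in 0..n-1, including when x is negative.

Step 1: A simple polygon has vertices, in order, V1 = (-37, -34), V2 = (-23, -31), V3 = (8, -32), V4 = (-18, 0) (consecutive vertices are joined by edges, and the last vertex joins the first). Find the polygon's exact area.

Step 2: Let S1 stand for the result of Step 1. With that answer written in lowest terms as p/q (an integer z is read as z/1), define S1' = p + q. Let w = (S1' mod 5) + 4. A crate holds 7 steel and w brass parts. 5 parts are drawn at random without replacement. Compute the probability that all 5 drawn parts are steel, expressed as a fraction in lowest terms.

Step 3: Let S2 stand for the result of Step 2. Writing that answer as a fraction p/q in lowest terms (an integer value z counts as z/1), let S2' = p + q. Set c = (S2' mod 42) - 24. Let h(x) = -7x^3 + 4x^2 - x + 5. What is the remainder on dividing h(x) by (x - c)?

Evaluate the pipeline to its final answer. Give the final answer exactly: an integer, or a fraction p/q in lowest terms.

3853

Step 1: cross terms: (-37*-31 - -23*-34)=365, (-23*-32 - 8*-31)=984, (8*0 - -18*-32)=-576, (-18*-34 - -37*0)=612; twice the area = |1385| = 1385; area = 1385/2; answer 1385/2
Step 2: S1 = 1385/2; threaded value p + q = 1387; w = 6; total draws C(13,5) = 1287; favorable C(7,5) = 21; P = 7/429; answer 7/429
Step 3: S2 = 7/429; threaded value p + q = 436; c = -8; remainder = value at the root: -7*(-8)^3 + 4*(-8)^2 - 1*(-8)^1 + 5 = (3584) + (256) + (8) + (5) = 3853; answer 3853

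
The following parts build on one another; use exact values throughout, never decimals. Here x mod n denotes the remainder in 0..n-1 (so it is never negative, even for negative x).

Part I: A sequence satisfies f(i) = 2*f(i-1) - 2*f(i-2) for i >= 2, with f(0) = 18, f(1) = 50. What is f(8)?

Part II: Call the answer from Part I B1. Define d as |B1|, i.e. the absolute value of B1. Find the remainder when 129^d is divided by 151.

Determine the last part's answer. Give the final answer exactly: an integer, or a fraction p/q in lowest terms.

123

Part I: f(2) = 2*(50) - 2*(18) = 64; iterating: f(2)=64, f(3)=28, f(4)=-72, f(5)=-200, f(6)=-256, f(7)=-112, f(8)=288; answer 288
Part II: B1 = 288; d = 288; squarings mod 151: 129^1=129, 129^2=31, 129^4=55, 129^8=5, 129^16=25, 129^32=21, 129^64=139, 129^128=144, 129^256=49; 129^288 = 129^32 * 129^256 = 123 (mod 151); answer 123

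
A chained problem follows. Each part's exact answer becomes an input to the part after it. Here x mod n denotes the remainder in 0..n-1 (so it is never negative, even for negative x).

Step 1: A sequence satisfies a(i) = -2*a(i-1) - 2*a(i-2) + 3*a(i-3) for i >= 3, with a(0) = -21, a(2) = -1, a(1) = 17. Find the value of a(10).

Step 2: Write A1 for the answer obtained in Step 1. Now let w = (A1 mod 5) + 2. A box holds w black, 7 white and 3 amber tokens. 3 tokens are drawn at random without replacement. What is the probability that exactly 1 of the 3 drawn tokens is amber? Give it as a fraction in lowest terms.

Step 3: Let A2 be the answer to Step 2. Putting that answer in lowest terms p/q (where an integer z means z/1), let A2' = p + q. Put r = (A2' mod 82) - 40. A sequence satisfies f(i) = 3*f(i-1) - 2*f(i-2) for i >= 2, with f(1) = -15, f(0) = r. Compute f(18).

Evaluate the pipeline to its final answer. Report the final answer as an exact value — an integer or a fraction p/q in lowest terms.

Step 1: a(3) = -2*(-1) - 2*(17) + 3*(-21) = -95; iterating: a(3)=-95, a(4)=243, a(5)=-299, a(6)=-173, a(7)=1673, a(8)=-3897, a(9)=3929, a(10)=4955; answer 4955
Step 2: A1 = 4955; w = 2; total draws C(12,3) = 220; favorable C(3,1)*C(9,2) = 108; P = 27/55; answer 27/55
Step 3: A2 = 27/55; threaded value p + q = 82; r = -40; f(2) = 3*(-15) - 2*(-40) = 35; iterating: f(2)=35, f(3)=135, f(4)=335, f(5)=735, f(6)=1535, f(7)=3135, f(8)=6335, f(9)=12735, f(10)=25535, f(11)=51135, f(12)=102335, f(13)=204735, f(14)=409535, f(15)=819135, f(16)=1638335, f(17)=3276735, f(18)=6553535; answer 6553535

6553535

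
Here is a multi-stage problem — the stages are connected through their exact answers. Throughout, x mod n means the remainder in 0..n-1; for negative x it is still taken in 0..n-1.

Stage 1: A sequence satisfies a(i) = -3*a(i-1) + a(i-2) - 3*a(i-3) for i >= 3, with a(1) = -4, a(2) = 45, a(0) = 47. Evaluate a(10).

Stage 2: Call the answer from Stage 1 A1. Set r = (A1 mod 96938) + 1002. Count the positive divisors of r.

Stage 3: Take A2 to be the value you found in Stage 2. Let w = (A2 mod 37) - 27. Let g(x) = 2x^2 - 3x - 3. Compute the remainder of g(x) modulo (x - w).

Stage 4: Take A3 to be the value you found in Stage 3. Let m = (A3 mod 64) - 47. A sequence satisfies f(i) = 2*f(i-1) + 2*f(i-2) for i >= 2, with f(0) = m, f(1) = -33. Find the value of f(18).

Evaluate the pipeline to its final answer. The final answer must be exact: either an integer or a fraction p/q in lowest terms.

Stage 1: a(3) = -3*(45) + 1*(-4) - 3*(47) = -280; iterating: a(3)=-280, a(4)=897, a(5)=-3106, a(6)=11055, a(7)=-38962, a(8)=137259, a(9)=-483904, a(10)=1705857; answer 1705857
Stage 2: A1 = 1705857; r = 58913; 58913 is prime, so its only divisors are 1 and 58913; count = 2; answer 2
Stage 3: A2 = 2; w = -25; remainder = value at the root: 2*(-25)^2 - 3*(-25)^1 - 3 = (1250) + (75) + (-3) = 1322; answer 1322
Stage 4: A3 = 1322; m = -5; f(2) = 2*(-33) + 2*(-5) = -76; iterating: f(2)=-76, f(3)=-218, f(4)=-588, f(5)=-1612, f(6)=-4400, f(7)=-12024, f(8)=-32848, f(9)=-89744, f(10)=-245184, f(11)=-669856, f(12)=-1830080, f(13)=-4999872, f(14)=-13659904, f(15)=-37319552, f(16)=-101958912, f(17)=-278556928, f(18)=-761031680; answer -761031680

-761031680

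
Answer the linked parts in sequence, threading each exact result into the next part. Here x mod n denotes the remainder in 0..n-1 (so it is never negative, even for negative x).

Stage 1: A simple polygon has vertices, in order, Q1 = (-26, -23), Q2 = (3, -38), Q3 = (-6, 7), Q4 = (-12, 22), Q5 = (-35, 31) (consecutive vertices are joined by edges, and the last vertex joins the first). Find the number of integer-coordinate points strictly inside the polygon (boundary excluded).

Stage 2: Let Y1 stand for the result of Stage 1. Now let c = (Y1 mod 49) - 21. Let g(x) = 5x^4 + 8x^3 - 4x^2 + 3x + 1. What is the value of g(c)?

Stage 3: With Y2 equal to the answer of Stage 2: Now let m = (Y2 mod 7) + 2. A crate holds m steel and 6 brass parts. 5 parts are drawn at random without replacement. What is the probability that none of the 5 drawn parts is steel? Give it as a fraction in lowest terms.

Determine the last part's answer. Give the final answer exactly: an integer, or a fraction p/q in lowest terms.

Stage 1: cross terms: (-26*-38 - 3*-23)=1057, (3*7 - -6*-38)=-207, (-6*22 - -12*7)=-48, (-12*31 - -35*22)=398, (-35*-23 - -26*31)=1611; twice the area = |2811| = 2811; area = 2811/2; boundary points = 1 + 9 + 3 + 1 + 9 = 23; strictly interior points = area - boundary/2 + 1 = 1395; answer 1395
Stage 2: Y1 = 1395; c = 2; 5*(2)^4 + 8*(2)^3 - 4*(2)^2 + 3*(2)^1 + 1 = (80) + (64) + (-16) + (6) + (1) = 135; answer 135
Stage 3: Y2 = 135; m = 4; total draws C(10,5) = 252; favorable C(6,5) = 6; P = 1/42; answer 1/42

1/42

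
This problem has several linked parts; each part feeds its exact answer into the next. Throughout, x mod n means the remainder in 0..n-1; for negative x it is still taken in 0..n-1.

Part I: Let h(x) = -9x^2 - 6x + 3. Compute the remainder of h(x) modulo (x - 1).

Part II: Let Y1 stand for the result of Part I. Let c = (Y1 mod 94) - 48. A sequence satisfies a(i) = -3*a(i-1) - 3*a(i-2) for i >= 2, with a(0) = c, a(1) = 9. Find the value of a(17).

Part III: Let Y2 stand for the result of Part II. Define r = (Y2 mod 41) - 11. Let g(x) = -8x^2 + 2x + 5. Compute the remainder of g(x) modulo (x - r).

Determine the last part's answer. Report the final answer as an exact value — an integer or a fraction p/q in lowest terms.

Part I: remainder = value at the root: -9*(1)^2 - 6*(1)^1 + 3 = (-9) + (-6) + (3) = -12; answer -12
Part II: Y1 = -12; c = 34; a(2) = -3*(9) - 3*(34) = -129; iterating: a(2)=-129, a(3)=360, a(4)=-693, a(5)=999, a(6)=-918, a(7)=-243, a(8)=3483, a(9)=-9720, a(10)=18711, a(11)=-26973, a(12)=24786, a(13)=6561, a(14)=-94041, a(15)=262440, a(16)=-505197, a(17)=728271; answer 728271
Part III: Y2 = 728271; r = 18; remainder = value at the root: -8*(18)^2 + 2*(18)^1 + 5 = (-2592) + (36) + (5) = -2551; answer -2551

-2551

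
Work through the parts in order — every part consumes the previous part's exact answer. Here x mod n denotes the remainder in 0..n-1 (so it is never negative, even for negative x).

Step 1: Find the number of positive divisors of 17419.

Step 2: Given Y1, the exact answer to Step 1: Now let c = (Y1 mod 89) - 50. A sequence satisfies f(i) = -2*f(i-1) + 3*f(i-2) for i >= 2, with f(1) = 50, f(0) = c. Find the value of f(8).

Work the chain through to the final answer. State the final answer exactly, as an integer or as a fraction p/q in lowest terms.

-160768

Step 1: 17419 is prime, so its only divisors are 1 and 17419; count = 2; answer 2
Step 2: Y1 = 2; c = -48; f(2) = -2*(50) + 3*(-48) = -244; iterating: f(2)=-244, f(3)=638, f(4)=-2008, f(5)=5930, f(6)=-17884, f(7)=53558, f(8)=-160768; answer -160768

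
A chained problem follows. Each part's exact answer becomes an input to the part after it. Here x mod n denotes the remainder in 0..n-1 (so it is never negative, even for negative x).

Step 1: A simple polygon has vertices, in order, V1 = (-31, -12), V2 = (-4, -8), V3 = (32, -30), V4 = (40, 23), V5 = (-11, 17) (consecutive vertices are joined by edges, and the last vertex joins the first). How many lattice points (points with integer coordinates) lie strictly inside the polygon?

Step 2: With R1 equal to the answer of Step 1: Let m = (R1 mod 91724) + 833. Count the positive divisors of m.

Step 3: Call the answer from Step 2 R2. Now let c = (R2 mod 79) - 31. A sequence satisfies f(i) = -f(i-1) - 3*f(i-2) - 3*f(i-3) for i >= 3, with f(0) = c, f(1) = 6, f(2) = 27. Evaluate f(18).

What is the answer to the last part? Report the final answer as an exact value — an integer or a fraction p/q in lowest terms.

246027

Step 1: cross terms: (-31*-8 - -4*-12)=200, (-4*-30 - 32*-8)=376, (32*23 - 40*-30)=1936, (40*17 - -11*23)=933, (-11*-12 - -31*17)=659; twice the area = |4104| = 4104; area = 2052; boundary points = 1 + 2 + 1 + 3 + 1 = 8; strictly interior points = area - boundary/2 + 1 = 2049; answer 2049
Step 2: R1 = 2049; m = 2882; 2882 = 2 * 11 * 131; number of divisors = (1+1) * (1+1) * (1+1) = 8; answer 8
Step 3: R2 = 8; c = -23; f(3) = -1*(27) - 3*(6) - 3*(-23) = 24; iterating: f(3)=24, f(4)=-123, f(5)=-30, f(6)=327, f(7)=132, f(8)=-1023, f(9)=-354, f(10)=3027, f(11)=1104, f(12)=-9123, f(13)=-3270, f(14)=27327, f(15)=9852, f(16)=-82023, f(17)=-29514, f(18)=246027; answer 246027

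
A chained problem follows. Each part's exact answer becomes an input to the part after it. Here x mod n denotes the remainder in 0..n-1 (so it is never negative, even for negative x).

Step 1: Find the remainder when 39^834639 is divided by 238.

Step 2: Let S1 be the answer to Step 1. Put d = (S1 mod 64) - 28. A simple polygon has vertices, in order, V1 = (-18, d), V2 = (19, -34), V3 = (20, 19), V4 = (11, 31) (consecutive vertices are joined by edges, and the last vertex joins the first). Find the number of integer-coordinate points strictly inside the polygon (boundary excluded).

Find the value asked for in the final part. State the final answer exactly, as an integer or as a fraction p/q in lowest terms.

Step 1: squarings mod 238: 39^1=39, 39^2=93, 39^4=81, 39^8=135, 39^16=137, 39^32=205, 39^64=137, 39^128=205, 39^256=137, 39^512=205, 39^1024=137, 39^2048=205, 39^4096=137, 39^8192=205, 39^16384=137, 39^32768=205, 39^65536=137, 39^131072=205, 39^262144=137, 39^524288=205; 39^834639 = 39^1 * 39^2 * 39^4 * 39^8 * 39^64 * 39^1024 * 39^2048 * 39^4096 * 39^8192 * 39^32768 * 39^262144 * 39^524288 = 211 (mod 238); answer 211
Step 2: S1 = 211; d = -9; cross terms: (-18*-34 - 19*-9)=783, (19*19 - 20*-34)=1041, (20*31 - 11*19)=411, (11*-9 - -18*31)=459; twice the area = |2694| = 2694; area = 1347; boundary points = 1 + 1 + 3 + 1 = 6; strictly interior points = area - boundary/2 + 1 = 1345; answer 1345

1345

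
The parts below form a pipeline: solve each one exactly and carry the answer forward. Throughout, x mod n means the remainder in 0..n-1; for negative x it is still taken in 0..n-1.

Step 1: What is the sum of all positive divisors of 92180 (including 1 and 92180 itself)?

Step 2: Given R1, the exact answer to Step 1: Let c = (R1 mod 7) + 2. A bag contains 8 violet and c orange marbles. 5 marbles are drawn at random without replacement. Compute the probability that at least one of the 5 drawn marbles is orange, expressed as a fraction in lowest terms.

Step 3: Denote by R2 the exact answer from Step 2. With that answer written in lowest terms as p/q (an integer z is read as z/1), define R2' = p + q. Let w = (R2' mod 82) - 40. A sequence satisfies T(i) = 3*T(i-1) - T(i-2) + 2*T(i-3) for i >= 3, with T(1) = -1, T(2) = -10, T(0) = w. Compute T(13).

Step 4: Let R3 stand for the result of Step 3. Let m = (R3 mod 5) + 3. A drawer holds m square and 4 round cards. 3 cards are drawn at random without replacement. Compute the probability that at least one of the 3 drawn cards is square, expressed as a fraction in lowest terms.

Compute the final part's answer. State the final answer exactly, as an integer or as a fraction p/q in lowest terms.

161/165

Step 1: 92180 = 2^2 * 5 * 11 * 419; sigma = (1 + 2 + 4) * (1 + 5) * (1 + 11) * (1 + 419) = 7 * 6 * 12 * 420 = 211680; answer 211680
Step 2: R1 = 211680; c = 2; total draws C(10,5) = 252; complement C(8,5) = 56; favorable 252 - 56 = 196; P = 7/9; answer 7/9
Step 3: R2 = 7/9; threaded value p + q = 16; w = -24; T(3) = 3*(-10) - 1*(-1) + 2*(-24) = -77; iterating: T(3)=-77, T(4)=-223, T(5)=-612, T(6)=-1767, T(7)=-5135, T(8)=-14862, T(9)=-42985, T(10)=-124363, T(11)=-359828, T(12)=-1041091, T(13)=-3012171; answer -3012171
Step 4: R3 = -3012171; m = 7; total draws C(11,3) = 165; complement C(4,3) = 4; favorable 165 - 4 = 161; P = 161/165; answer 161/165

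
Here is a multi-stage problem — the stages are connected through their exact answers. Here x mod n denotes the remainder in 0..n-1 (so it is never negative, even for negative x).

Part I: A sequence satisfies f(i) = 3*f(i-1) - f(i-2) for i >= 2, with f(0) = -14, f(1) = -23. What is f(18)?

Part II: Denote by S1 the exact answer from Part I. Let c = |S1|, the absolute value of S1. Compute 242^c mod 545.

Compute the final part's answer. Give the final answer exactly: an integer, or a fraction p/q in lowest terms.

Part I: f(2) = 3*(-23) - 1*(-14) = -55; iterating: f(2)=-55, f(3)=-142, f(4)=-371, f(5)=-971, f(6)=-2542, f(7)=-6655, f(8)=-17423, f(9)=-45614, f(10)=-119419, f(11)=-312643, f(12)=-818510, f(13)=-2142887, f(14)=-5610151, f(15)=-14687566, f(16)=-38452547, f(17)=-100670075, f(18)=-263557678; answer -263557678
Part II: S1 = -263557678; c = 263557678; squarings mod 545: 242^1=242, 242^2=249, 242^4=416, 242^8=291, 242^16=206, 242^32=471, 242^64=26, 242^128=131, 242^256=266, 242^512=451, 242^1024=116, 242^2048=376, 242^4096=221, 242^8192=336, 242^16384=81, 242^32768=21, 242^65536=441, 242^131072=461, 242^262144=516, 242^524288=296, 242^1048576=416, 242^2097152=291, 242^4194304=206, 242^8388608=471, 242^16777216=26, 242^33554432=131, 242^67108864=266, 242^134217728=451; 242^263557678 = 242^2 * 242^4 * 242^8 * 242^32 * 242^512 * 242^4096 * 242^32768 * 242^65536 * 242^262144 * 242^1048576 * 242^2097152 * 242^8388608 * 242^16777216 * 242^33554432 * 242^67108864 * 242^134217728 = 279 (mod 545); answer 279

279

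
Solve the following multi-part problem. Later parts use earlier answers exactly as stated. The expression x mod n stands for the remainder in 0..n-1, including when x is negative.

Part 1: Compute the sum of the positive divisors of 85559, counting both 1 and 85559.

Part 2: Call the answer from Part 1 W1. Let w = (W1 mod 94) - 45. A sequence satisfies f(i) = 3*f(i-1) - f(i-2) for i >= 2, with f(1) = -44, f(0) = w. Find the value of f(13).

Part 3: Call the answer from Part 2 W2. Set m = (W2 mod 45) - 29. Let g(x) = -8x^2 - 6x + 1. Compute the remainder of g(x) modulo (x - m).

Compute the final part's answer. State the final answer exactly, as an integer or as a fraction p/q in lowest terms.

Part 1: 85559 = 67 * 1277; sigma = (1 + 67) * (1 + 1277) = 68 * 1278 = 86904; answer 86904
Part 2: W1 = 86904; w = 3; f(2) = 3*(-44) - 1*(3) = -135; iterating: f(2)=-135, f(3)=-361, f(4)=-948, f(5)=-2483, f(6)=-6501, f(7)=-17020, f(8)=-44559, f(9)=-116657, f(10)=-305412, f(11)=-799579, f(12)=-2093325, f(13)=-5480396; answer -5480396
Part 3: W2 = -5480396; m = -10; remainder = value at the root: -8*(-10)^2 - 6*(-10)^1 + 1 = (-800) + (60) + (1) = -739; answer -739

-739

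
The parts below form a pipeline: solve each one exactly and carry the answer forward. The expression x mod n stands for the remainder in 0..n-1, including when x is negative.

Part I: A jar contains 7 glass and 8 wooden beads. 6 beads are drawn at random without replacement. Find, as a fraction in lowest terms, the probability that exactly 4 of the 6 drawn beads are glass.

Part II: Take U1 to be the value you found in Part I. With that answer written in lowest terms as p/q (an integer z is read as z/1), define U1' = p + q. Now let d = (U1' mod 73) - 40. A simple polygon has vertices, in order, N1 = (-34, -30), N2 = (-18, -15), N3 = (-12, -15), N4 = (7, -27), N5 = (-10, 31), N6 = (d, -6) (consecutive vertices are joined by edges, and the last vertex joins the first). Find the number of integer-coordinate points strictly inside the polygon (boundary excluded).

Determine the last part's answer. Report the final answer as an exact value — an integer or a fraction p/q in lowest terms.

Part I: total draws C(15,6) = 5005; favorable C(7,4)*C(8,2) = 980; P = 28/143; answer 28/143
Part II: U1 = 28/143; threaded value p + q = 171; d = -15; cross terms: (-34*-15 - -18*-30)=-30, (-18*-15 - -12*-15)=90, (-12*-27 - 7*-15)=429, (7*31 - -10*-27)=-53, (-10*-6 - -15*31)=525, (-15*-30 - -34*-6)=246; twice the area = |1207| = 1207; area = 1207/2; boundary points = 1 + 6 + 1 + 1 + 1 + 1 = 11; strictly interior points = area - boundary/2 + 1 = 599; answer 599

599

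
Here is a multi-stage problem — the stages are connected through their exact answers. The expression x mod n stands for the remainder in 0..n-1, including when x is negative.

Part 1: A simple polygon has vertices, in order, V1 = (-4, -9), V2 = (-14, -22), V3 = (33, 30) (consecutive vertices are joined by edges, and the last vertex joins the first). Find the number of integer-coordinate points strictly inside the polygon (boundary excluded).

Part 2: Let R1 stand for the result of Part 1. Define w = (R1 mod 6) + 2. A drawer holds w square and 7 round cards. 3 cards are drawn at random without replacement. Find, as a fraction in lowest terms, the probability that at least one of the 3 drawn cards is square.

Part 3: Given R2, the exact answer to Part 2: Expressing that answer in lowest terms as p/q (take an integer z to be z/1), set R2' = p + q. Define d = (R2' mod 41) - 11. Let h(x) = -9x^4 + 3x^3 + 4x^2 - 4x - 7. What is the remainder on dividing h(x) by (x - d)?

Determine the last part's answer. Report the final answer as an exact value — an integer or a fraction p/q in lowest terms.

Part 1: cross terms: (-4*-22 - -14*-9)=-38, (-14*30 - 33*-22)=306, (33*-9 - -4*30)=-177; twice the area = |91| = 91; area = 91/2; boundary points = 1 + 1 + 1 = 3; strictly interior points = area - boundary/2 + 1 = 45; answer 45
Part 2: R1 = 45; w = 5; total draws C(12,3) = 220; complement C(7,3) = 35; favorable 220 - 35 = 185; P = 37/44; answer 37/44
Part 3: R2 = 37/44; threaded value p + q = 81; d = 29; remainder = value at the root: -9*(29)^4 + 3*(29)^3 + 4*(29)^2 - 4*(29)^1 - 7 = (-6365529) + (73167) + (3364) + (-116) + (-7) = -6289121; answer -6289121

-6289121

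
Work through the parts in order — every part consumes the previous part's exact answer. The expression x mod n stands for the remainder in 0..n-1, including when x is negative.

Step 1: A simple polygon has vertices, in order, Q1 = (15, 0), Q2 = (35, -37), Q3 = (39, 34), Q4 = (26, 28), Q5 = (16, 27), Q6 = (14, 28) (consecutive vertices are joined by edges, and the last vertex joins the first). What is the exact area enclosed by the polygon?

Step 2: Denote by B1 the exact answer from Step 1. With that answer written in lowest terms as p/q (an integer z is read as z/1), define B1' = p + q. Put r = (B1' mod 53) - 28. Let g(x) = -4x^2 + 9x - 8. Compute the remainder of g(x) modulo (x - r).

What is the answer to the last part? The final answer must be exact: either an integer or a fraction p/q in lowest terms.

Step 1: cross terms: (15*-37 - 35*0)=-555, (35*34 - 39*-37)=2633, (39*28 - 26*34)=208, (26*27 - 16*28)=254, (16*28 - 14*27)=70, (14*0 - 15*28)=-420; twice the area = |2190| = 2190; area = 1095; answer 1095
Step 2: B1 = 1095; threaded value p + q = 1096; r = 8; remainder = value at the root: -4*(8)^2 + 9*(8)^1 - 8 = (-256) + (72) + (-8) = -192; answer -192

-192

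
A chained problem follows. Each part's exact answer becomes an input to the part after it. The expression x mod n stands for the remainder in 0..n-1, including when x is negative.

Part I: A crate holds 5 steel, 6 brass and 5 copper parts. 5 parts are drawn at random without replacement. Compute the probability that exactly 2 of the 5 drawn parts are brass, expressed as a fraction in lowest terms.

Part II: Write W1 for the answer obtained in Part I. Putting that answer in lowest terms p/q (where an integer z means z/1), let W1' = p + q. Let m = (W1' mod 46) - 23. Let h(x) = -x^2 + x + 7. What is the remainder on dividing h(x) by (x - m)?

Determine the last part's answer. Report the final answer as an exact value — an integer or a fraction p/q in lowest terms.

-5

Part I: total draws C(16,5) = 4368; favorable C(6,2)*C(10,3) = 1800; P = 75/182; answer 75/182
Part II: W1 = 75/182; threaded value p + q = 257; m = 4; remainder = value at the root: -1*(4)^2 + 1*(4)^1 + 7 = (-16) + (4) + (7) = -5; answer -5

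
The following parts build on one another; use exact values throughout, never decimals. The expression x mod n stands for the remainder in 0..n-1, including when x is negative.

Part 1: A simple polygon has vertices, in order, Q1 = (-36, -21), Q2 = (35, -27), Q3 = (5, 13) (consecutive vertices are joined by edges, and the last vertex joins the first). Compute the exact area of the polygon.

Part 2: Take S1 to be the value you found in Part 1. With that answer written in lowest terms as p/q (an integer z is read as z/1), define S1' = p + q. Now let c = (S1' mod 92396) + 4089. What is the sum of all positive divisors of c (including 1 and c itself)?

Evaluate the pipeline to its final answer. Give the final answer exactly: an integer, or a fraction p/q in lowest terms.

Part 1: cross terms: (-36*-27 - 35*-21)=1707, (35*13 - 5*-27)=590, (5*-21 - -36*13)=363; twice the area = |2660| = 2660; area = 1330; answer 1330
Part 2: S1 = 1330; threaded value p + q = 1331; c = 5420; 5420 = 2^2 * 5 * 271; sigma = (1 + 2 + 4) * (1 + 5) * (1 + 271) = 7 * 6 * 272 = 11424; answer 11424

11424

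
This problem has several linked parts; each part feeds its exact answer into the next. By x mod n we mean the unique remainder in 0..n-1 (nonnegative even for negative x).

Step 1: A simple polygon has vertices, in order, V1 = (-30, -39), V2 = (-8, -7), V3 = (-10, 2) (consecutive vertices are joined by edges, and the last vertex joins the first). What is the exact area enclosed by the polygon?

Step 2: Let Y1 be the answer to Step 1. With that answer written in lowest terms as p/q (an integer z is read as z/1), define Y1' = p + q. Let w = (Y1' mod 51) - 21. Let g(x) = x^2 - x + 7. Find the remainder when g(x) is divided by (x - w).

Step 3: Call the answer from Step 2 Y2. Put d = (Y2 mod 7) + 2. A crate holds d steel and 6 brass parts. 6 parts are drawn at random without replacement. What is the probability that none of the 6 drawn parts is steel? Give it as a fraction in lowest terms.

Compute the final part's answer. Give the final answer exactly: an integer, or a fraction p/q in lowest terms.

Step 1: cross terms: (-30*-7 - -8*-39)=-102, (-8*2 - -10*-7)=-86, (-10*-39 - -30*2)=450; twice the area = |262| = 262; area = 131; answer 131
Step 2: Y1 = 131; threaded value p + q = 132; w = 9; remainder = value at the root: 1*(9)^2 - 1*(9)^1 + 7 = (81) + (-9) + (7) = 79; answer 79
Step 3: Y2 = 79; d = 4; total draws C(10,6) = 210; favorable C(6,6) = 1; P = 1/210; answer 1/210

1/210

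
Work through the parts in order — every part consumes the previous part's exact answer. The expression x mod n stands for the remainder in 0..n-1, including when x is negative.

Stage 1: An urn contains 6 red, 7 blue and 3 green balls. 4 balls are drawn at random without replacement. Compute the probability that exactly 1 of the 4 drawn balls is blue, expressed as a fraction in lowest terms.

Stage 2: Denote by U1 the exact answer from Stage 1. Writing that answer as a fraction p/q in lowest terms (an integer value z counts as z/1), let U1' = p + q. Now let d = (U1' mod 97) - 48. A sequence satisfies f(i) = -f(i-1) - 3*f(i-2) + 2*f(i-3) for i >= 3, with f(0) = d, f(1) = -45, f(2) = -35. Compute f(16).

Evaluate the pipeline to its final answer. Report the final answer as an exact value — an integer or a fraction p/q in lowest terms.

1184393

Stage 1: total draws C(16,4) = 1820; favorable C(7,1)*C(9,3) = 588; P = 21/65; answer 21/65
Stage 2: U1 = 21/65; threaded value p + q = 86; d = 38; f(3) = -1*(-35) - 3*(-45) + 2*(38) = 246; iterating: f(3)=246, f(4)=-231, f(5)=-577, f(6)=1762, f(7)=-493, f(8)=-5947, f(9)=10950, f(10)=5905, f(11)=-50649, f(12)=54834, f(13)=108923, f(14)=-374723, f(15)=157622, f(16)=1184393; answer 1184393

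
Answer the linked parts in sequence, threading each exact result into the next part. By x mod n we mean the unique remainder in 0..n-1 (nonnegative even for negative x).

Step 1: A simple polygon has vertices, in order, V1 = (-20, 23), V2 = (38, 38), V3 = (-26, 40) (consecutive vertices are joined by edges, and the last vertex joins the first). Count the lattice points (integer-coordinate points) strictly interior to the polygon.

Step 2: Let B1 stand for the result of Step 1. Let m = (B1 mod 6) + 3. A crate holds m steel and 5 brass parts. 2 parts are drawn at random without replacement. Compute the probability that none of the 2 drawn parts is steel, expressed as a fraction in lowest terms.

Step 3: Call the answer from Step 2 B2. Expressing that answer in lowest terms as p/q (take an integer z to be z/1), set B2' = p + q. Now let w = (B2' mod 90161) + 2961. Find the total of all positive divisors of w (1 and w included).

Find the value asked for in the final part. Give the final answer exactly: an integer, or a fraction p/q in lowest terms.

4464

Step 1: cross terms: (-20*38 - 38*23)=-1634, (38*40 - -26*38)=2508, (-26*23 - -20*40)=202; twice the area = |1076| = 1076; area = 538; boundary points = 1 + 2 + 1 = 4; strictly interior points = area - boundary/2 + 1 = 537; answer 537
Step 2: B1 = 537; m = 6; total draws C(11,2) = 55; favorable C(5,2) = 10; P = 2/11; answer 2/11
Step 3: B2 = 2/11; threaded value p + q = 13; w = 2974; 2974 = 2 * 1487; sigma = (1 + 2) * (1 + 1487) = 3 * 1488 = 4464; answer 4464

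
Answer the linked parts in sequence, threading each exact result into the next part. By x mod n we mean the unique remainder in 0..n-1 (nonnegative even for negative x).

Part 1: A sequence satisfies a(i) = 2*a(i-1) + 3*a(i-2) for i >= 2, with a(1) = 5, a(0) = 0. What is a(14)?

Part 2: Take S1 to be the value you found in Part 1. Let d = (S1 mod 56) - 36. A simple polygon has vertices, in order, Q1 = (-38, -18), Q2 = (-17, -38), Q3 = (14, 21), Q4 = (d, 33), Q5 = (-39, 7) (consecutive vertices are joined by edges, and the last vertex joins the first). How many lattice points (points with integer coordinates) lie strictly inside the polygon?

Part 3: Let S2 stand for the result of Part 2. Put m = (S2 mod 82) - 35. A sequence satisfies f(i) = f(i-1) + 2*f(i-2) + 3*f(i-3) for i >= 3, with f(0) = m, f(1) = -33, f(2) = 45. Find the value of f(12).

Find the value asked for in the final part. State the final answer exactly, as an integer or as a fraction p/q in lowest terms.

-37212

Part 1: a(2) = 2*(5) + 3*(0) = 10; iterating: a(2)=10, a(3)=35, a(4)=100, a(5)=305, a(6)=910, a(7)=2735, a(8)=8200, a(9)=24605, a(10)=73810, a(11)=221435, a(12)=664300, a(13)=1992905, a(14)=5978710; answer 5978710
Part 2: S1 = 5978710; d = 2; cross terms: (-38*-38 - -17*-18)=1138, (-17*21 - 14*-38)=175, (14*33 - 2*21)=420, (2*7 - -39*33)=1301, (-39*-18 - -38*7)=968; twice the area = |4002| = 4002; area = 2001; boundary points = 1 + 1 + 12 + 1 + 1 = 16; strictly interior points = area - boundary/2 + 1 = 1994; answer 1994
Part 3: S2 = 1994; m = -9; f(3) = 1*(45) + 2*(-33) + 3*(-9) = -48; iterating: f(3)=-48, f(4)=-57, f(5)=-18, f(6)=-276, f(7)=-483, f(8)=-1089, f(9)=-2883, f(10)=-6510, f(11)=-15543, f(12)=-37212; answer -37212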